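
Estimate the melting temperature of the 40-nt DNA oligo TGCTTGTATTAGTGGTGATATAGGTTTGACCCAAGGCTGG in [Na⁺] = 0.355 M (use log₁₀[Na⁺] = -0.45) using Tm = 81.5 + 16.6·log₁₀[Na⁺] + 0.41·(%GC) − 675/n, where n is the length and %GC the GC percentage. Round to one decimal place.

75.6°C

Length n = 40. Scanning the sequence gives T=14, C=5, G=13, A=8.
G+C = 18, so %GC = 18/40 × 100 = 45%
Salt term: 16.6 × (-0.45) = -7.47
GC term: 0.41 × 45 = 18.45; length term: −675/40 = −16.875
Tm = 81.5 + (-7.47) + 18.45 − 16.875 = 75.605 → 75.6°C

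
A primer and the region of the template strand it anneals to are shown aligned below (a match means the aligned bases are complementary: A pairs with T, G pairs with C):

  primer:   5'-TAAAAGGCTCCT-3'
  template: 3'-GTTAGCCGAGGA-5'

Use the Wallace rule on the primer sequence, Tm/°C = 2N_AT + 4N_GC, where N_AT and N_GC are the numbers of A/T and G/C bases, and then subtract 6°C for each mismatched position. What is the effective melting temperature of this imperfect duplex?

Primer base counts: A=4, T=3, G=2, C=3 → A+T=7, G+C=5
Perfect-match Tm = 2(7) + 4(5) = 14 + 20 = 34°C
Mismatches (positions where the bases are not complementary): 3 (at positions 1, 4, 5)
Effective Tm = 34 − 3×6 = 34 − 18 = 16°C

16°C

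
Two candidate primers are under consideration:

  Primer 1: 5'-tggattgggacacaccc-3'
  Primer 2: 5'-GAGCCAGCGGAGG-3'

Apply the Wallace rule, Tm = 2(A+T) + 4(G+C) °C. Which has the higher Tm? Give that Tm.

Primer 1, 54°C

Primer 1: A+T=7, G+C=10 → Tm = 2(7)+4(10) = 54°C
Primer 2: A+T=3, G+C=10 → Tm = 2(3)+4(10) = 46°C
54°C vs 46°C → primer 1 is higher.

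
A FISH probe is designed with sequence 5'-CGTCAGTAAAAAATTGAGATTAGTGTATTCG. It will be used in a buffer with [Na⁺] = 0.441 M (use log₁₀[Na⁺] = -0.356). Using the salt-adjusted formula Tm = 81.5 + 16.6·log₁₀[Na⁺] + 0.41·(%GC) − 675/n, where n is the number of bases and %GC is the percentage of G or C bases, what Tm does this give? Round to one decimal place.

Length n = 31. Base counts: C=3, T=10, A=11, G=7
G+C = 10, so %GC = 10/31 × 100 = 32.258%
Salt term: 16.6 × (-0.356) = -5.91
GC term: 0.41 × 32.258 = 13.226; length term: −675/31 = −21.774
Tm = 81.5 + (-5.91) + 13.226 − 21.774 = 67.042 → 67.0°C

67.0°C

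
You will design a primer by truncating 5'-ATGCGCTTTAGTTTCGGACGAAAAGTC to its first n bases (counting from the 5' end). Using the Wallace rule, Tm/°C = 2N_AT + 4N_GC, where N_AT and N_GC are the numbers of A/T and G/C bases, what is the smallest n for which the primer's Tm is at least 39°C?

n = 15

First 14 bases: ATGCGCTTTAGTTT → Tm = 38°C (< 39°C)
First 15 bases: ATGCGCTTTAGTTTC → Tm = 42°C (≥ 39°C)
Each additional base adds 2°C (A/T) or 4°C (G/C), so Tm is non-decreasing in n; n = 15 is the first length to reach 39°C.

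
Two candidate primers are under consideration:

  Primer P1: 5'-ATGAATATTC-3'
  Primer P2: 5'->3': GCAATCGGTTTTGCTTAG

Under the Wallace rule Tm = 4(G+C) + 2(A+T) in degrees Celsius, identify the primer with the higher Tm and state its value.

Primer P1: A+T=8, G+C=2 → Tm = 2(8)+4(2) = 24°C
Primer P2: A+T=10, G+C=8 → Tm = 2(10)+4(8) = 52°C
24°C vs 52°C → primer P2 is higher.

Primer P2, 52°C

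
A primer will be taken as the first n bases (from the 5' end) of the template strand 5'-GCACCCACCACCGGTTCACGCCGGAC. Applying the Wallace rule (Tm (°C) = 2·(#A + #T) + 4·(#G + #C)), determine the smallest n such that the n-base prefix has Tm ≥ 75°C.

First 21 bases: GCACCCACCACCGGTTCACGC → Tm = 72°C (< 75°C)
First 22 bases: GCACCCACCACCGGTTCACGCC → Tm = 76°C (≥ 75°C)
Since every base adds ≥2°C, Tm only increases with n, so the threshold is first crossed at n = 22.

n = 22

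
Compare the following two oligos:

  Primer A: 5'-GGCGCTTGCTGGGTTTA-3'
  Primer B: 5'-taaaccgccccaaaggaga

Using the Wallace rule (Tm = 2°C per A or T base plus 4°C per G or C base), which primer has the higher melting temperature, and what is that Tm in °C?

Primer B, 58°C

Primer A: A+T=7, G+C=10 → Tm = 2(7)+4(10) = 54°C
Primer B: A+T=9, G+C=10 → Tm = 2(9)+4(10) = 58°C
54°C vs 58°C → primer B is higher.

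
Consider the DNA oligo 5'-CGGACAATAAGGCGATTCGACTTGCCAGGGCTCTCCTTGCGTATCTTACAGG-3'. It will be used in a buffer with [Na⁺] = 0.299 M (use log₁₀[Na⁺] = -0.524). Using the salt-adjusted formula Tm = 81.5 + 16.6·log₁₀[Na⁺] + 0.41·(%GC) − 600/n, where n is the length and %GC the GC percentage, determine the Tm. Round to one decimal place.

Length n = 52. Base counts: G=14, A=11, T=13, C=14
G+C = 28, so %GC = 28/52 × 100 = 53.846%
Salt term: 16.6 × (-0.524) = -8.698
GC term: 0.41 × 53.846 = 22.077; length term: −600/52 = −11.538
Tm = 81.5 + (-8.698) + 22.077 − 11.538 = 83.341 → 83.3°C

83.3°C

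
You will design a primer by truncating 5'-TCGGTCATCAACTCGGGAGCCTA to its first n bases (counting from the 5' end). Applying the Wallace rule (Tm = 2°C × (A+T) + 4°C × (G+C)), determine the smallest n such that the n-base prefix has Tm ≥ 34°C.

n = 12

First 11 bases: TCGGTCATCAA → Tm = 32°C (< 34°C)
First 12 bases: TCGGTCATCAAC → Tm = 36°C (≥ 34°C)
Each additional base adds 2°C (A/T) or 4°C (G/C), so Tm is non-decreasing in n; n = 12 is the first length to reach 34°C.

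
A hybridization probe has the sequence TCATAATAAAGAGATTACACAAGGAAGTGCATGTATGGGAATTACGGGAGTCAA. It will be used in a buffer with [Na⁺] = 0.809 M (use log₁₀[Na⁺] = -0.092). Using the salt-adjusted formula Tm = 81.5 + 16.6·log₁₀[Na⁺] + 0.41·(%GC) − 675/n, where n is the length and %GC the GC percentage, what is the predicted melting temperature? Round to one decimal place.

82.7°C

Length n = 54. Counting bases: T=12, C=6, G=14, A=22
G+C = 20, so %GC = 20/54 × 100 = 37.037%
Salt term: 16.6 × (-0.092) = -1.527
GC term: 0.41 × 37.037 = 15.185; length term: −675/54 = −12.5
Tm = 81.5 + (-1.527) + 15.185 − 12.5 = 82.658 → 82.7°C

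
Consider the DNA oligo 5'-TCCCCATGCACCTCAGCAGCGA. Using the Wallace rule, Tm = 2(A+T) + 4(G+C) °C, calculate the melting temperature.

G=4, A=5, T=3, C=10
AT pairs contribute 8, GC pairs contribute 14.
Tm = 2×8 + 4×14 = 72°C

72°C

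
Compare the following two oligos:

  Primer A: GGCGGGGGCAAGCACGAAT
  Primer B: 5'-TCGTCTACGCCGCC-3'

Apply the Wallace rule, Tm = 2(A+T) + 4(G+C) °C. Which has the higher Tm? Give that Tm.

Primer A: A+T=6, G+C=13 → Tm = 2(6)+4(13) = 64°C
Primer B: A+T=4, G+C=10 → Tm = 2(4)+4(10) = 48°C
64°C vs 48°C → primer A is higher.

Primer A, 64°C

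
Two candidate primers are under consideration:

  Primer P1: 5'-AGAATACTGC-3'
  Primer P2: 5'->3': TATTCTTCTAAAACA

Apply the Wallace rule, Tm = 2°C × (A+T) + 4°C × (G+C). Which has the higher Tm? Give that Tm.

Primer P1: A+T=6, G+C=4 → Tm = 2(6)+4(4) = 28°C
Primer P2: A+T=12, G+C=3 → Tm = 2(12)+4(3) = 36°C
28°C vs 36°C → primer P2 is higher.

Primer P2, 36°C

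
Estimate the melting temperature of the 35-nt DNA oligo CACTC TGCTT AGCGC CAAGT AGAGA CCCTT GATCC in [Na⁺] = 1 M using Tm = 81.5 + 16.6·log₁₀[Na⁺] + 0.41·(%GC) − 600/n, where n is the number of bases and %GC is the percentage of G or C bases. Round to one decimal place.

86.6°C

Length n = 35. Scanning the sequence gives T=8, C=12, G=7, A=8.
G+C = 19, so %GC = 19/35 × 100 = 54.286%
Salt term: 16.6 × (0) = 0
GC term: 0.41 × 54.286 = 22.257; length term: −600/35 = −17.143
Tm = 81.5 + (0) + 22.257 − 17.143 = 86.614 → 86.6°C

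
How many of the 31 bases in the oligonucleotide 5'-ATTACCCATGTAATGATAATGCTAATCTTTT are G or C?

Counting bases: G=3, T=13, A=10, C=5
G+C = 3 + 5 = 8

8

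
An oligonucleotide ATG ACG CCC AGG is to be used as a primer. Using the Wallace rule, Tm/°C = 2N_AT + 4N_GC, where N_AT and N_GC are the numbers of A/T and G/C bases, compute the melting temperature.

40°C

Scanning the sequence gives C=4, T=1, G=4, A=3.
AT pairs contribute 4, GC pairs contribute 8.
Tm = 2×4 + 4×8 = 40°C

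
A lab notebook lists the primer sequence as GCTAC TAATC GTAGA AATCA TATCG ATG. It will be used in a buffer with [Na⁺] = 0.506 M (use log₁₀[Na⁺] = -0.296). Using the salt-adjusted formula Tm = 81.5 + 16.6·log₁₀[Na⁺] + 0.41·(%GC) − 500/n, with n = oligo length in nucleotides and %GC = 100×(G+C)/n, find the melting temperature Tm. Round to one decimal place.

73.4°C

Length n = 28. Base counts: G=5, A=10, C=5, T=8
G+C = 10, so %GC = 10/28 × 100 = 35.714%
Salt term: 16.6 × (-0.296) = -4.914
GC term: 0.41 × 35.714 = 14.643; length term: −500/28 = −17.857
Tm = 81.5 + (-4.914) + 14.643 − 17.857 = 73.372 → 73.4°C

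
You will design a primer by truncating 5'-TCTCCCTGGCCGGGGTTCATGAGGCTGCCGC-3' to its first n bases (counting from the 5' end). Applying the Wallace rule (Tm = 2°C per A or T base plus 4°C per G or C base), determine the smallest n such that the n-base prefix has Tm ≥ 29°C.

n = 9

First 8 bases: TCTCCCTG → Tm = 26°C (< 29°C)
First 9 bases: TCTCCCTGG → Tm = 30°C (≥ 29°C)
Each additional base adds 2°C (A/T) or 4°C (G/C), so Tm is non-decreasing in n; n = 9 is the first length to reach 29°C.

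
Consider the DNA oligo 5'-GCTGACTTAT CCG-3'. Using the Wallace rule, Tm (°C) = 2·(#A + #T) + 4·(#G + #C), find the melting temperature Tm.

40°C

Base counts: A=2, C=4, T=4, G=3
A+T = 6, G+C = 7
Tm = 2×6 + 4×7 = 40°C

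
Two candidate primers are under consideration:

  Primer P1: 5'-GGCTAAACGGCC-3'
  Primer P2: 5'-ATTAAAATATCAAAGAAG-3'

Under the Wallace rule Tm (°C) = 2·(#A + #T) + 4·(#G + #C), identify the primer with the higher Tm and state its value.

Primer P1: A+T=4, G+C=8 → Tm = 2(4)+4(8) = 40°C
Primer P2: A+T=15, G+C=3 → Tm = 2(15)+4(3) = 42°C
40°C vs 42°C → primer P2 is higher.

Primer P2, 42°C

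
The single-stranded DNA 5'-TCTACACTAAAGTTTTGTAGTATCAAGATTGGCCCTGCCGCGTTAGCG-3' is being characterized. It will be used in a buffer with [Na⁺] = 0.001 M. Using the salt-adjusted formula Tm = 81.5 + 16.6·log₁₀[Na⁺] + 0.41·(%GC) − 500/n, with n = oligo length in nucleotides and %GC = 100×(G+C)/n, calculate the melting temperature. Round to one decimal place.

40.1°C

Length n = 48. Base counts: G=11, A=11, C=11, T=15
G+C = 22, so %GC = 22/48 × 100 = 45.833%
Salt term: 16.6 × (-3) = -49.8
GC term: 0.41 × 45.833 = 18.792; length term: −500/48 = −10.417
Tm = 81.5 + (-49.8) + 18.792 − 10.417 = 40.075 → 40.1°C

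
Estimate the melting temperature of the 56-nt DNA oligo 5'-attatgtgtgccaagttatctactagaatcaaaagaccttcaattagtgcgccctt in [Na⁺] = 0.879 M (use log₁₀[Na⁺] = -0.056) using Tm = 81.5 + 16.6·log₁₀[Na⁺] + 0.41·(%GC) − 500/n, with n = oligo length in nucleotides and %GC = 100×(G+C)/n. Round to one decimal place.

87.0°C

Length n = 56. Scanning the sequence gives G=9, A=17, T=18, C=12.
G+C = 21, so %GC = 21/56 × 100 = 37.5%
Salt term: 16.6 × (-0.056) = -0.93
GC term: 0.41 × 37.5 = 15.375; length term: −500/56 = −8.929
Tm = 81.5 + (-0.93) + 15.375 − 8.929 = 87.016 → 87.0°C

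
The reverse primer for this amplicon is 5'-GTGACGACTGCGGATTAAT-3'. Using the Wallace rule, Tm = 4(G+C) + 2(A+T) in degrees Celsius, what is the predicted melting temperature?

56°C

Base counts: A=5, C=3, G=6, T=5
A+T = 10, G+C = 9
Tm = 2(10) + 4(9) = 20 + 36 = 56°C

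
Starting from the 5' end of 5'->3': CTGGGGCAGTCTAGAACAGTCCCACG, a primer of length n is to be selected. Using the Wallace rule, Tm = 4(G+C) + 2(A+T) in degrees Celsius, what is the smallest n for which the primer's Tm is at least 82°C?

n = 26

First 25 bases: CTGGGGCAGTCTAGAACAGTCCCAC → Tm = 80°C (< 82°C)
First 26 bases: CTGGGGCAGTCTAGAACAGTCCCACG → Tm = 84°C (≥ 82°C)
Each additional base adds 2°C (A/T) or 4°C (G/C), so Tm is non-decreasing in n; n = 26 is the first length to reach 82°C.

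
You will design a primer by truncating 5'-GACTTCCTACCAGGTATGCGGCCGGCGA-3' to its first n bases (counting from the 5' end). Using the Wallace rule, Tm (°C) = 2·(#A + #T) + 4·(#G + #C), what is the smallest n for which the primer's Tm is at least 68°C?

First 21 bases: GACTTCCTACCAGGTATGCGG → Tm = 66°C (< 68°C)
First 22 bases: GACTTCCTACCAGGTATGCGGC → Tm = 70°C (≥ 68°C)
Each additional base adds 2°C (A/T) or 4°C (G/C), so Tm is non-decreasing in n; n = 22 is the first length to reach 68°C.

n = 22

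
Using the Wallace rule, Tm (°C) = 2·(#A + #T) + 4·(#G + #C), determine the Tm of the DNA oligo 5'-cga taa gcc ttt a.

Scanning the sequence gives T=4, G=2, C=3, A=4.
AT pairs contribute 8, GC pairs contribute 5.
Tm = 2×8 + 4×5 = 36°C

36°C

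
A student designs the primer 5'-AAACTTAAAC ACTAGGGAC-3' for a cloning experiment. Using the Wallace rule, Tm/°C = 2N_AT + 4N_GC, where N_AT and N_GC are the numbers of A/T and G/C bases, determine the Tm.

T=3, C=4, G=3, A=9
So N_AT = 12 and N_GC = 7.
Tm = 2(12) + 4(7) = 24 + 28 = 52°C

52°C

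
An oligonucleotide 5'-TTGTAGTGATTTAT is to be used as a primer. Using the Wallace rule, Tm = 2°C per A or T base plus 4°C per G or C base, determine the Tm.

Counting bases: A=3, T=8, G=3, C=0
So N_AT = 11 and N_GC = 3.
Tm = 4·3 + 2·11 = 12 + 22 = 34°C

34°C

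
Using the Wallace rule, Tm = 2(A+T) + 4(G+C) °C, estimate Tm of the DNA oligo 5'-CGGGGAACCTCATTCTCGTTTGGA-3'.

74°C

Counting bases: C=6, A=4, T=7, G=7
A+T = 11, G+C = 13
Tm = 2(11) + 4(13) = 22 + 52 = 74°C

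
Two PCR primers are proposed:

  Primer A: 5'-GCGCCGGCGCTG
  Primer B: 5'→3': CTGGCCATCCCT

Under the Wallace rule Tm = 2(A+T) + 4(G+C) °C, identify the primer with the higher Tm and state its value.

Primer A, 46°C

Primer A: A+T=1, G+C=11 → Tm = 2(1)+4(11) = 46°C
Primer B: A+T=4, G+C=8 → Tm = 2(4)+4(8) = 40°C
46°C vs 40°C → primer A is higher.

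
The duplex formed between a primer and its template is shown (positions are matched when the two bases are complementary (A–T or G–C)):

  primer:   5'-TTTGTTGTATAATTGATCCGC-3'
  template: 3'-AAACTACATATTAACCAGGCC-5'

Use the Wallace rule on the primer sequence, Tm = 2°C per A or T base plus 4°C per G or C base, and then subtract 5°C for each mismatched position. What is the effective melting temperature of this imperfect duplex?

41°C

Primer base counts: A=4, T=10, G=4, C=3 → A+T=14, G+C=7
Perfect-match Tm = 2(14) + 4(7) = 28 + 28 = 56°C
Mismatches (positions where the bases are not complementary): 3 (at positions 5, 16, 21)
Effective Tm = 56 − 3×5 = 56 − 15 = 41°C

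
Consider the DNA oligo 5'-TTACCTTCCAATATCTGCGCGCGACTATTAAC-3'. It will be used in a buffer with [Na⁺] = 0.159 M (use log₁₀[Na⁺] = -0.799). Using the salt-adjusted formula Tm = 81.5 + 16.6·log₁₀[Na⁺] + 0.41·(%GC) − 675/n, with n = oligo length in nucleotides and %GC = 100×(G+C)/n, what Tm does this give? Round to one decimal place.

Length n = 32. Scanning the sequence gives G=4, A=8, C=10, T=10.
G+C = 14, so %GC = 14/32 × 100 = 43.75%
Salt term: 16.6 × (-0.799) = -13.263
GC term: 0.41 × 43.75 = 17.938; length term: −675/32 = −21.094
Tm = 81.5 + (-13.263) + 17.938 − 21.094 = 65.081 → 65.1°C

65.1°C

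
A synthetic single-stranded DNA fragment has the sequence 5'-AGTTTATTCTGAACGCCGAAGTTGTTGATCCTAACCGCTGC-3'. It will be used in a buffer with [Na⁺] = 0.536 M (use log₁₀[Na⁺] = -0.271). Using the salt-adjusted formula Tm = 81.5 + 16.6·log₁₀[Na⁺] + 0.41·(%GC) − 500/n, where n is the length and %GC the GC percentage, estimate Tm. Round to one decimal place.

Length n = 41. T=13, C=10, G=9, A=9
G+C = 19, so %GC = 19/41 × 100 = 46.341%
Salt term: 16.6 × (-0.271) = -4.499
GC term: 0.41 × 46.341 = 19; length term: −500/41 = −12.195
Tm = 81.5 + (-4.499) + 19 − 12.195 = 83.806 → 83.8°C

83.8°C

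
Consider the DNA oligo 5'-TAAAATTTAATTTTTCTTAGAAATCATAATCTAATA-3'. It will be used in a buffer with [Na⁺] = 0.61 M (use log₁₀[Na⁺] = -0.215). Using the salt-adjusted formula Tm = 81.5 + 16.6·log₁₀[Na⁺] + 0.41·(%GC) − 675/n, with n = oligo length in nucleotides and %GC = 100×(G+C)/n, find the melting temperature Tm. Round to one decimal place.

Length n = 36. G=1, C=3, A=16, T=16
G+C = 4, so %GC = 4/36 × 100 = 11.111%
Salt term: 16.6 × (-0.215) = -3.569
GC term: 0.41 × 11.111 = 4.556; length term: −675/36 = −18.75
Tm = 81.5 + (-3.569) + 4.556 − 18.75 = 63.737 → 63.7°C

63.7°C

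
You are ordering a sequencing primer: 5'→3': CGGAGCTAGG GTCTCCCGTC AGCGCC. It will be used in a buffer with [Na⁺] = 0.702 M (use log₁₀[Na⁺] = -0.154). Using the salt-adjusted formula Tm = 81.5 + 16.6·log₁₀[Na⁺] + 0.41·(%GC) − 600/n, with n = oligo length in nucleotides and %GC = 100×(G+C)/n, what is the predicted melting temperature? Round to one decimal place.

Length n = 26. Scanning the sequence gives G=9, A=3, C=10, T=4.
G+C = 19, so %GC = 19/26 × 100 = 73.077%
Salt term: 16.6 × (-0.154) = -2.556
GC term: 0.41 × 73.077 = 29.962; length term: −600/26 = −23.077
Tm = 81.5 + (-2.556) + 29.962 − 23.077 = 85.829 → 85.8°C

85.8°C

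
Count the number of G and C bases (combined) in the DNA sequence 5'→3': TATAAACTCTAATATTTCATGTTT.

A=8, T=12, G=1, C=3
G+C = 1 + 3 = 4

4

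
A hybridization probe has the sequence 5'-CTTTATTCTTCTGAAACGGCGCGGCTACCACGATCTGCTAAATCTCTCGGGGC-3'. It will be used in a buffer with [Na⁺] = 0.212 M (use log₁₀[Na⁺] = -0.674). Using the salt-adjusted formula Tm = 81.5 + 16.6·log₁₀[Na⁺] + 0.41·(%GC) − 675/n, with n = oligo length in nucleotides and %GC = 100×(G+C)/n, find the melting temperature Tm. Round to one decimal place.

Length n = 53. Base counts: A=10, T=15, C=16, G=12
G+C = 28, so %GC = 28/53 × 100 = 52.83%
Salt term: 16.6 × (-0.674) = -11.188
GC term: 0.41 × 52.83 = 21.66; length term: −675/53 = −12.736
Tm = 81.5 + (-11.188) + 21.66 − 12.736 = 79.236 → 79.2°C

79.2°C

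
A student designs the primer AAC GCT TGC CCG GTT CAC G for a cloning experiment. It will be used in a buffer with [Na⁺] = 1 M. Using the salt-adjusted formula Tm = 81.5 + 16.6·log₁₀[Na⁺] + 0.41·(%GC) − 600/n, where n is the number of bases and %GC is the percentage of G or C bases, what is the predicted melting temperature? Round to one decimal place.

75.8°C

Length n = 19. Base counts: C=7, A=3, T=4, G=5
G+C = 12, so %GC = 12/19 × 100 = 63.158%
Salt term: 16.6 × (0) = 0
GC term: 0.41 × 63.158 = 25.895; length term: −600/19 = −31.579
Tm = 81.5 + (0) + 25.895 − 31.579 = 75.816 → 75.8°C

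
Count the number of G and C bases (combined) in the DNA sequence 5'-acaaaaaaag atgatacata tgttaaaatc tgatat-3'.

7

Scanning the sequence gives T=10, C=3, G=4, A=19.
G+C = 4 + 3 = 7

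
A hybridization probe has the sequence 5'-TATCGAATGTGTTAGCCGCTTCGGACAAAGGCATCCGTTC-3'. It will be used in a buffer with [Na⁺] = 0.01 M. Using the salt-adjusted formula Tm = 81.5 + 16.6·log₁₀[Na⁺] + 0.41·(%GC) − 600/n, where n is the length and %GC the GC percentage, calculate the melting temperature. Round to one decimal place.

53.8°C

Length n = 40. Scanning the sequence gives G=10, C=10, A=9, T=11.
G+C = 20, so %GC = 20/40 × 100 = 50%
Salt term: 16.6 × (-2) = -33.2
GC term: 0.41 × 50 = 20.5; length term: −600/40 = −15
Tm = 81.5 + (-33.2) + 20.5 − 15 = 53.8 → 53.8°C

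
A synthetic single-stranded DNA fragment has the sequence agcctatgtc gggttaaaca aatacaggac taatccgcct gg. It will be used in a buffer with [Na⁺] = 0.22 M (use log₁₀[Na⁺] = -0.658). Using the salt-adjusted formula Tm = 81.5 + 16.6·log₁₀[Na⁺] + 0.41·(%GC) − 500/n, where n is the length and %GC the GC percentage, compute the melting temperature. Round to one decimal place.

Length n = 42. Scanning the sequence gives C=10, A=13, G=10, T=9.
G+C = 20, so %GC = 20/42 × 100 = 47.619%
Salt term: 16.6 × (-0.658) = -10.923
GC term: 0.41 × 47.619 = 19.524; length term: −500/42 = −11.905
Tm = 81.5 + (-10.923) + 19.524 − 11.905 = 78.196 → 78.2°C

78.2°C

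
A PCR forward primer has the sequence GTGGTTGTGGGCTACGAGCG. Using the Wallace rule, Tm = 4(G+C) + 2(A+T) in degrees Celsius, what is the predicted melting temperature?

Scanning the sequence gives T=5, C=3, G=10, A=2.
A+T = 7, G+C = 13
Tm = 2(7) + 4(13) = 14 + 52 = 66°C

66°C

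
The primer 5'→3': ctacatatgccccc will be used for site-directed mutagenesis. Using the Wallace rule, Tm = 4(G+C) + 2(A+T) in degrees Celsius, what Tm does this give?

Base counts: A=3, T=3, G=1, C=7
So N_AT = 6 and N_GC = 8.
Tm = 2×6 + 4×8 = 44°C

44°C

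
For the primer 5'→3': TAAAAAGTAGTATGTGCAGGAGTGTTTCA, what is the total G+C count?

Scanning the sequence gives T=9, C=2, A=10, G=8.
G+C = 8 + 2 = 10

10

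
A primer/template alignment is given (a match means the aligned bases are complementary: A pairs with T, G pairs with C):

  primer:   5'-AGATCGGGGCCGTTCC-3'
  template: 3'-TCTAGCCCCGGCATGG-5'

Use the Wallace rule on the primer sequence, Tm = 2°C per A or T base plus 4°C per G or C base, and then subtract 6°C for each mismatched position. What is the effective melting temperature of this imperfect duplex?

Primer base counts: A=2, T=3, G=6, C=5 → A+T=5, G+C=11
Perfect-match Tm = 2(5) + 4(11) = 10 + 44 = 54°C
Mismatches (positions where the bases are not complementary): 1 (at position 14)
Effective Tm = 54 − 1×6 = 54 − 6 = 48°C

48°C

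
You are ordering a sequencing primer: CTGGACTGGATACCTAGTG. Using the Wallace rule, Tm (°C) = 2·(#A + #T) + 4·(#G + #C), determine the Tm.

C=4, A=4, G=6, T=5
So N_AT = 9 and N_GC = 10.
Tm = 2(9) + 4(10) = 18 + 40 = 58°C

58°C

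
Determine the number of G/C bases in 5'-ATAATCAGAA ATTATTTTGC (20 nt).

4

Scanning the sequence gives C=2, G=2, T=8, A=8.
Total G or C: 2 + 2 = 4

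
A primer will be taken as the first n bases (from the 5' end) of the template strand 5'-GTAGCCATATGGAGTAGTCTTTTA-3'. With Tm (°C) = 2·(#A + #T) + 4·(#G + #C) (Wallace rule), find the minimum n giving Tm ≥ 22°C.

First 6 bases: GTAGCC → Tm = 20°C (< 22°C)
First 7 bases: GTAGCCA → Tm = 22°C (≥ 22°C)
Since every base adds ≥2°C, Tm only increases with n, so the threshold is first crossed at n = 7.

n = 7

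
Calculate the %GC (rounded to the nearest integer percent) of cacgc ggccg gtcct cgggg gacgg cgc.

86%

Counting bases: A=2, C=11, G=13, T=2
G+C = 13 + 11 = 24 out of 28 bases
%GC = 24/28 × 100 = 85.71% ≈ 86%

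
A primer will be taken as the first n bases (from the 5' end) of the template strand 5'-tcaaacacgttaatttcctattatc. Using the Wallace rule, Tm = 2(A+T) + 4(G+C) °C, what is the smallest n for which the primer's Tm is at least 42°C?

First 16 bases: TCAAACACGTTAATTT → Tm = 40°C (< 42°C)
First 17 bases: TCAAACACGTTAATTTC → Tm = 44°C (≥ 42°C)
Each additional base adds 2°C (A/T) or 4°C (G/C), so Tm is non-decreasing in n; n = 17 is the first length to reach 42°C.

n = 17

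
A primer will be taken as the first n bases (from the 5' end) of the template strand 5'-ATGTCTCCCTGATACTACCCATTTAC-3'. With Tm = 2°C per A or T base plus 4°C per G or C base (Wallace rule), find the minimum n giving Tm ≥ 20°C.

First 6 bases: ATGTCT → Tm = 16°C (< 20°C)
First 7 bases: ATGTCTC → Tm = 20°C (≥ 20°C)
Each additional base adds 2°C (A/T) or 4°C (G/C), so Tm is non-decreasing in n; n = 7 is the first length to reach 20°C.

n = 7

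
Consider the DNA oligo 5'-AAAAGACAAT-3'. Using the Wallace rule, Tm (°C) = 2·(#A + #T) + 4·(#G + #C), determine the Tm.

A=7, G=1, T=1, C=1
A+T = 8, G+C = 2
Tm = 2×8 + 4×2 = 24°C

24°C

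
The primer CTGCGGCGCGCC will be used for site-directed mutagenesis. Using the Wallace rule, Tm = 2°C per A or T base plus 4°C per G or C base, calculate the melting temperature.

46°C

Scanning the sequence gives G=5, A=0, C=6, T=1.
A+T = 1, G+C = 11
Tm = 4·11 + 2·1 = 44 + 2 = 46°C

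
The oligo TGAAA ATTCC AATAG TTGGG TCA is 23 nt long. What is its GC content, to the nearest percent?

35%

T=7, G=5, A=8, C=3
G+C = 5 + 3 = 8 out of 23 bases
%GC = 8/23 × 100 = 34.78% ≈ 35%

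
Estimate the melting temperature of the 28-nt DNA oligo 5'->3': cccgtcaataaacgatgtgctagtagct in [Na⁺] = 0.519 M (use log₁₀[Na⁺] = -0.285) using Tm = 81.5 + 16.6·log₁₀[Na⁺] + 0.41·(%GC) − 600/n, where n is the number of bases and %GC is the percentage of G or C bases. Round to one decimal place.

Length n = 28. T=7, A=8, C=7, G=6
G+C = 13, so %GC = 13/28 × 100 = 46.429%
Salt term: 16.6 × (-0.285) = -4.731
GC term: 0.41 × 46.429 = 19.036; length term: −600/28 = −21.429
Tm = 81.5 + (-4.731) + 19.036 − 21.429 = 74.376 → 74.4°C

74.4°C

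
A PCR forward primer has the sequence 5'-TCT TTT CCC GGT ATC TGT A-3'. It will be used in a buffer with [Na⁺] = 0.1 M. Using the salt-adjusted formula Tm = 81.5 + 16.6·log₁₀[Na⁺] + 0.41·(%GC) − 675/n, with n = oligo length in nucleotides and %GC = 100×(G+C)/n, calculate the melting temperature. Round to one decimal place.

46.6°C

Length n = 19. Counting bases: A=2, C=5, G=3, T=9
G+C = 8, so %GC = 8/19 × 100 = 42.105%
Salt term: 16.6 × (-1) = -16.6
GC term: 0.41 × 42.105 = 17.263; length term: −675/19 = −35.526
Tm = 81.5 + (-16.6) + 17.263 − 35.526 = 46.637 → 46.6°C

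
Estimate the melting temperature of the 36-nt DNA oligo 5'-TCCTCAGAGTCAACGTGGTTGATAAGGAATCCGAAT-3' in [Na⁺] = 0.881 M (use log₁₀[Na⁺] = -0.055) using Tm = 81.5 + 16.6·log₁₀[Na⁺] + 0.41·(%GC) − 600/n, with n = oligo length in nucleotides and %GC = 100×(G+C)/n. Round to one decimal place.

82.1°C

Length n = 36. Counting bases: C=7, G=9, T=9, A=11
G+C = 16, so %GC = 16/36 × 100 = 44.444%
Salt term: 16.6 × (-0.055) = -0.913
GC term: 0.41 × 44.444 = 18.222; length term: −600/36 = −16.667
Tm = 81.5 + (-0.913) + 18.222 − 16.667 = 82.142 → 82.1°C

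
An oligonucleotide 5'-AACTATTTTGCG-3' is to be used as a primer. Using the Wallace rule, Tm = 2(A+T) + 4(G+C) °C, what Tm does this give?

Scanning the sequence gives G=2, C=2, T=5, A=3.
A+T = 8, G+C = 4
Tm = 4·4 + 2·8 = 16 + 16 = 32°C

32°C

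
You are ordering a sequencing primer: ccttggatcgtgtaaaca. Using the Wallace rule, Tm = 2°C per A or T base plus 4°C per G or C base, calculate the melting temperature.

52°C

Counting bases: G=4, T=5, C=4, A=5
A+T = 10, G+C = 8
Tm = 2×10 + 4×8 = 52°C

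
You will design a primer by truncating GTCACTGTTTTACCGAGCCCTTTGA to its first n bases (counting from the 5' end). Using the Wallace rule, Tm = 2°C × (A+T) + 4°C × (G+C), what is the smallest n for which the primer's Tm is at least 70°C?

First 23 bases: GTCACTGTTTTACCGAGCCCTTT → Tm = 68°C (< 70°C)
First 24 bases: GTCACTGTTTTACCGAGCCCTTTG → Tm = 72°C (≥ 70°C)
Each additional base adds 2°C (A/T) or 4°C (G/C), so Tm is non-decreasing in n; n = 24 is the first length to reach 70°C.

n = 24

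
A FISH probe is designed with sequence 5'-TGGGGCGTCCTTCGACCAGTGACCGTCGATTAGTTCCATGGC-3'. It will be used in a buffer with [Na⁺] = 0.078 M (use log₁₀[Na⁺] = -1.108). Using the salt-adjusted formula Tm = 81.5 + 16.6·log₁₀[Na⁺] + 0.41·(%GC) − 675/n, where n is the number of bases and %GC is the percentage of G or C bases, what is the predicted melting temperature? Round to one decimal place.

Length n = 42. Base counts: G=13, T=11, A=6, C=12
G+C = 25, so %GC = 25/42 × 100 = 59.524%
Salt term: 16.6 × (-1.108) = -18.393
GC term: 0.41 × 59.524 = 24.405; length term: −675/42 = −16.071
Tm = 81.5 + (-18.393) + 24.405 − 16.071 = 71.441 → 71.4°C

71.4°C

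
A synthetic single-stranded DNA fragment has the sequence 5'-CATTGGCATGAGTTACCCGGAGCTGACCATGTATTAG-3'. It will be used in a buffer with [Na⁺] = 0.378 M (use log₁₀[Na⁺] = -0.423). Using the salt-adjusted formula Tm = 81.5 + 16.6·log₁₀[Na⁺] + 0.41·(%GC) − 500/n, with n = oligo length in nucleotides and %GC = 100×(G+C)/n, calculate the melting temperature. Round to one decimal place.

Length n = 37. Counting bases: G=10, A=9, C=8, T=10
G+C = 18, so %GC = 18/37 × 100 = 48.649%
Salt term: 16.6 × (-0.423) = -7.022
GC term: 0.41 × 48.649 = 19.946; length term: −500/37 = −13.514
Tm = 81.5 + (-7.022) + 19.946 − 13.514 = 80.91 → 80.9°C

80.9°C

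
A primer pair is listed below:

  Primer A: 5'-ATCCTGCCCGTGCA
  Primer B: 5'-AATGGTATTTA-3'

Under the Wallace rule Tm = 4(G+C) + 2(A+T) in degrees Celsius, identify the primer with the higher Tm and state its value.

Primer A: A+T=5, G+C=9 → Tm = 2(5)+4(9) = 46°C
Primer B: A+T=9, G+C=2 → Tm = 2(9)+4(2) = 26°C
46°C vs 26°C → primer A is higher.

Primer A, 46°C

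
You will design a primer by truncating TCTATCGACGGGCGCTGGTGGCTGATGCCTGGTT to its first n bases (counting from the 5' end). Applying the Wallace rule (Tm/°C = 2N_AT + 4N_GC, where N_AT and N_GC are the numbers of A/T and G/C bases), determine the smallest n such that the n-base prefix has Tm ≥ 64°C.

n = 20

First 19 bases: TCTATCGACGGGCGCTGGT → Tm = 62°C (< 64°C)
First 20 bases: TCTATCGACGGGCGCTGGTG → Tm = 66°C (≥ 64°C)
Since every base adds ≥2°C, Tm only increases with n, so the threshold is first crossed at n = 20.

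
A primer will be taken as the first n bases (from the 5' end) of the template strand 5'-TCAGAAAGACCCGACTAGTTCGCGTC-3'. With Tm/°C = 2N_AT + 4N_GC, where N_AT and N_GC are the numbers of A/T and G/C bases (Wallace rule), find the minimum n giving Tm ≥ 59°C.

n = 21

First 20 bases: TCAGAAAGACCCGACTAGTT → Tm = 58°C (< 59°C)
First 21 bases: TCAGAAAGACCCGACTAGTTC → Tm = 62°C (≥ 59°C)
Since every base adds ≥2°C, Tm only increases with n, so the threshold is first crossed at n = 21.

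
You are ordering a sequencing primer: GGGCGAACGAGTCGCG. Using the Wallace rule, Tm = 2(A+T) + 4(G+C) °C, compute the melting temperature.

56°C

Counting bases: C=4, A=3, G=8, T=1
A+T = 4, G+C = 12
Tm = 2(4) + 4(12) = 8 + 48 = 56°C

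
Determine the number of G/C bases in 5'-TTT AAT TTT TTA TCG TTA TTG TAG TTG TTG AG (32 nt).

Scanning the sequence gives A=6, C=1, G=6, T=19.
G+C = 6 + 1 = 7

7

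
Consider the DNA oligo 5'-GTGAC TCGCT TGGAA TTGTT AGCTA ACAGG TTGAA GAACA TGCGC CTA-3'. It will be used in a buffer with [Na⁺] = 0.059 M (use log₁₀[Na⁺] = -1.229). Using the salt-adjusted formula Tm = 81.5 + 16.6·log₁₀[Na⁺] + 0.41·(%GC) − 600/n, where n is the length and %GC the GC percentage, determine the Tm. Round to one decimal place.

Length n = 48. Counting bases: C=9, T=13, A=13, G=13
G+C = 22, so %GC = 22/48 × 100 = 45.833%
Salt term: 16.6 × (-1.229) = -20.401
GC term: 0.41 × 45.833 = 18.792; length term: −600/48 = −12.5
Tm = 81.5 + (-20.401) + 18.792 − 12.5 = 67.391 → 67.4°C

67.4°C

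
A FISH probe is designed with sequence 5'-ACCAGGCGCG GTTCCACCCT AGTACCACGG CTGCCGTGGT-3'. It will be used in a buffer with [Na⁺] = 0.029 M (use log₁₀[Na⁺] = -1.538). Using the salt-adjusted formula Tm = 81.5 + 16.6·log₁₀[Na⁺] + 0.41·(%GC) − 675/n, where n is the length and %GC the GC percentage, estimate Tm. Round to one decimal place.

66.8°C

Length n = 40. Scanning the sequence gives A=6, T=7, G=12, C=15.
G+C = 27, so %GC = 27/40 × 100 = 67.5%
Salt term: 16.6 × (-1.538) = -25.531
GC term: 0.41 × 67.5 = 27.675; length term: −675/40 = −16.875
Tm = 81.5 + (-25.531) + 27.675 − 16.875 = 66.769 → 66.8°C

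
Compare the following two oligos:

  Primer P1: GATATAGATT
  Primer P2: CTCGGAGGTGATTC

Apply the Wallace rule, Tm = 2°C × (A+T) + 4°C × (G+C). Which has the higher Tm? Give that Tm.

Primer P2, 44°C

Primer P1: A+T=8, G+C=2 → Tm = 2(8)+4(2) = 24°C
Primer P2: A+T=6, G+C=8 → Tm = 2(6)+4(8) = 44°C
24°C vs 44°C → primer P2 is higher.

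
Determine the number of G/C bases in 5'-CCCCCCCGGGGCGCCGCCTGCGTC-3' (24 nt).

Base counts: A=0, G=8, C=14, T=2
Total G or C: 8 + 14 = 22

22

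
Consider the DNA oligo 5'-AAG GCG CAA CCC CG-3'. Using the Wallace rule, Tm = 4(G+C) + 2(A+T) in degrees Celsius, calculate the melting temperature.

48°C

Base counts: A=4, C=6, G=4, T=0
AT pairs contribute 4, GC pairs contribute 10.
Tm = 2×4 + 4×10 = 48°C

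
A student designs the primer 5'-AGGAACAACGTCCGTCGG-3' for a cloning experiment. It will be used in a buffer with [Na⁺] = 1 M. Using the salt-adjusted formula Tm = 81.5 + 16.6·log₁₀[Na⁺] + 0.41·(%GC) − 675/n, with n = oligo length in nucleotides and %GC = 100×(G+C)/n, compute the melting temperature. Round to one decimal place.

Length n = 18. T=2, C=5, A=5, G=6
G+C = 11, so %GC = 11/18 × 100 = 61.111%
Salt term: 16.6 × (0) = 0
GC term: 0.41 × 61.111 = 25.056; length term: −675/18 = −37.5
Tm = 81.5 + (0) + 25.056 − 37.5 = 69.056 → 69.1°C

69.1°C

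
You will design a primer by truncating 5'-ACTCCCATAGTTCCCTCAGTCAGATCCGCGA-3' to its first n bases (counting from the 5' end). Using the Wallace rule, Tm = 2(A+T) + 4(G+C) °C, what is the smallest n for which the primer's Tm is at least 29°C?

First 9 bases: ACTCCCATA → Tm = 26°C (< 29°C)
First 10 bases: ACTCCCATAG → Tm = 30°C (≥ 29°C)
Since every base adds ≥2°C, Tm only increases with n, so the threshold is first crossed at n = 10.

n = 10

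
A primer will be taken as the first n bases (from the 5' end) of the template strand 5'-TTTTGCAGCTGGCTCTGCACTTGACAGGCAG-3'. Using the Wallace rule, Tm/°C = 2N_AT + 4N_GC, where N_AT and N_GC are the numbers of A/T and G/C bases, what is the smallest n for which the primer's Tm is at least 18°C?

n = 7

First 6 bases: TTTTGC → Tm = 16°C (< 18°C)
First 7 bases: TTTTGCA → Tm = 18°C (≥ 18°C)
Each additional base adds 2°C (A/T) or 4°C (G/C), so Tm is non-decreasing in n; n = 7 is the first length to reach 18°C.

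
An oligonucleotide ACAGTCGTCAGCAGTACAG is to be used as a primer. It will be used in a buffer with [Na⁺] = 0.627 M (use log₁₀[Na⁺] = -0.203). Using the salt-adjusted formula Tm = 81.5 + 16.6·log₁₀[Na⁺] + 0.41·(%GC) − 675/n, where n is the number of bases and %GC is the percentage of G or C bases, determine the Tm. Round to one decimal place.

64.2°C

Length n = 19. C=5, G=5, T=3, A=6
G+C = 10, so %GC = 10/19 × 100 = 52.632%
Salt term: 16.6 × (-0.203) = -3.37
GC term: 0.41 × 52.632 = 21.579; length term: −675/19 = −35.526
Tm = 81.5 + (-3.37) + 21.579 − 35.526 = 64.183 → 64.2°C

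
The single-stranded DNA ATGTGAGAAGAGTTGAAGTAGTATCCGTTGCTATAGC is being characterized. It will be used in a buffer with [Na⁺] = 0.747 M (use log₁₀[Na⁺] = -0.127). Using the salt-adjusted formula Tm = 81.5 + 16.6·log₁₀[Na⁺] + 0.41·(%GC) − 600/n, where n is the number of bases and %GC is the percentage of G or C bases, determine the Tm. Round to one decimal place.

Length n = 37. Counting bases: C=4, T=11, A=11, G=11
G+C = 15, so %GC = 15/37 × 100 = 40.541%
Salt term: 16.6 × (-0.127) = -2.108
GC term: 0.41 × 40.541 = 16.622; length term: −600/37 = −16.216
Tm = 81.5 + (-2.108) + 16.622 − 16.216 = 79.798 → 79.8°C

79.8°C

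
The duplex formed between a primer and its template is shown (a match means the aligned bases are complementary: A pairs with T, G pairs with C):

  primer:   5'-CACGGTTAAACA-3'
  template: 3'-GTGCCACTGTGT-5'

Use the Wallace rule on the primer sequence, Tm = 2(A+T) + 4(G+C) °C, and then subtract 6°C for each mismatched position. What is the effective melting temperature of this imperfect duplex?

Primer base counts: A=5, T=2, G=2, C=3 → A+T=7, G+C=5
Perfect-match Tm = 2(7) + 4(5) = 14 + 20 = 34°C
Mismatches (positions where the bases are not complementary): 2 (at positions 7, 9)
Effective Tm = 34 − 2×6 = 34 − 12 = 22°C

22°C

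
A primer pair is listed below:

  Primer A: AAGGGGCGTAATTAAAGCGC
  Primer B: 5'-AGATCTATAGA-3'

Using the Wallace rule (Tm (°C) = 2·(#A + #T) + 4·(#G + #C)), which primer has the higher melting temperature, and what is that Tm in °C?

Primer A, 60°C

Primer A: A+T=10, G+C=10 → Tm = 2(10)+4(10) = 60°C
Primer B: A+T=8, G+C=3 → Tm = 2(8)+4(3) = 28°C
60°C vs 28°C → primer A is higher.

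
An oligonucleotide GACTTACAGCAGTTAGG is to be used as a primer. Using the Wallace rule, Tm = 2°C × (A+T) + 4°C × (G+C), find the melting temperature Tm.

Scanning the sequence gives A=5, G=5, C=3, T=4.
So N_AT = 9 and N_GC = 8.
Tm = 4·8 + 2·9 = 32 + 18 = 50°C

50°C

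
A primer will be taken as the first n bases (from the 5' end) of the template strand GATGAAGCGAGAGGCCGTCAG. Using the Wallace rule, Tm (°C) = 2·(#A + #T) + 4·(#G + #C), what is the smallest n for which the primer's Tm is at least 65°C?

n = 21

First 20 bases: GATGAAGCGAGAGGCCGTCA → Tm = 64°C (< 65°C)
First 21 bases: GATGAAGCGAGAGGCCGTCAG → Tm = 68°C (≥ 65°C)
Since every base adds ≥2°C, Tm only increases with n, so the threshold is first crossed at n = 21.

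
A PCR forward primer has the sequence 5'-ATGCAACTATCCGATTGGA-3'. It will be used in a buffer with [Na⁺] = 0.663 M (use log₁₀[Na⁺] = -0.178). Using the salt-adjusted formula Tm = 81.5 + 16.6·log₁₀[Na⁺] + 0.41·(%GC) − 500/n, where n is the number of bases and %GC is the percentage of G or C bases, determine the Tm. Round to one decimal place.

69.5°C

Length n = 19. Base counts: T=5, A=6, C=4, G=4
G+C = 8, so %GC = 8/19 × 100 = 42.105%
Salt term: 16.6 × (-0.178) = -2.955
GC term: 0.41 × 42.105 = 17.263; length term: −500/19 = −26.316
Tm = 81.5 + (-2.955) + 17.263 − 26.316 = 69.492 → 69.5°C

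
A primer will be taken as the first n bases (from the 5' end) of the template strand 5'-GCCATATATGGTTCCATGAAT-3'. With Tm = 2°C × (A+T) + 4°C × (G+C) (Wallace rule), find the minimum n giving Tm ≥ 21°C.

First 7 bases: GCCATAT → Tm = 20°C (< 21°C)
First 8 bases: GCCATATA → Tm = 22°C (≥ 21°C)
Since every base adds ≥2°C, Tm only increases with n, so the threshold is first crossed at n = 8.

n = 8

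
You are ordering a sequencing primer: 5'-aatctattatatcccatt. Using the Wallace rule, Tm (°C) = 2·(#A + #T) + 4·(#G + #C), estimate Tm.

44°C

Counting bases: G=0, A=6, C=4, T=8
A+T = 14, G+C = 4
Tm = 2(14) + 4(4) = 28 + 16 = 44°C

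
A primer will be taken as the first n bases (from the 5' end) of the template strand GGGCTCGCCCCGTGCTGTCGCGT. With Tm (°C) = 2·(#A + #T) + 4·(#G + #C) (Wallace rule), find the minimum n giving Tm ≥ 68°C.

First 18 bases: GGGCTCGCCCCGTGCTGT → Tm = 64°C (< 68°C)
First 19 bases: GGGCTCGCCCCGTGCTGTC → Tm = 68°C (≥ 68°C)
Since every base adds ≥2°C, Tm only increases with n, so the threshold is first crossed at n = 19.

n = 19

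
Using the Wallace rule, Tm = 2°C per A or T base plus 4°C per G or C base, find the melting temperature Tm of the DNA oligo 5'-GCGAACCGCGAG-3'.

42°C

Counting bases: A=3, G=5, C=4, T=0
A+T = 3, G+C = 9
Tm = 2(3) + 4(9) = 6 + 36 = 42°C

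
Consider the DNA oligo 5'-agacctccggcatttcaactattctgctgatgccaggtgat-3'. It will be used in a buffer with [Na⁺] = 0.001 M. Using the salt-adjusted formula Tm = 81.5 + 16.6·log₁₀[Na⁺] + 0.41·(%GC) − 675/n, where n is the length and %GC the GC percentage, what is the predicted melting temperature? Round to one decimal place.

35.2°C

Length n = 41. Counting bases: A=9, C=11, G=9, T=12
G+C = 20, so %GC = 20/41 × 100 = 48.78%
Salt term: 16.6 × (-3) = -49.8
GC term: 0.41 × 48.78 = 20; length term: −675/41 = −16.463
Tm = 81.5 + (-49.8) + 20 − 16.463 = 35.237 → 35.2°C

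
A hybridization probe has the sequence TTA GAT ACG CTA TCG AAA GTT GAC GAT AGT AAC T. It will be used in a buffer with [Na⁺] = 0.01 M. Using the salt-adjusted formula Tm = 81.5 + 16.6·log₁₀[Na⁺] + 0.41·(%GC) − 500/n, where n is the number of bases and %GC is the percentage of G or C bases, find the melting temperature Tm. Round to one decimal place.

48.1°C

Length n = 34. Base counts: T=10, C=5, G=7, A=12
G+C = 12, so %GC = 12/34 × 100 = 35.294%
Salt term: 16.6 × (-2) = -33.2
GC term: 0.41 × 35.294 = 14.471; length term: −500/34 = −14.706
Tm = 81.5 + (-33.2) + 14.471 − 14.706 = 48.065 → 48.1°C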